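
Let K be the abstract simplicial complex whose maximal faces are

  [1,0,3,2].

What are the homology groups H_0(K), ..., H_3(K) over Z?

K has 4 vertices, 6 edges, 4 triangles, 1 3-simplex.
rank ∂_0 = 0, rank ∂_1 = 3 ⇒ b_0 = 4 − 0 − 3 = 1; all invariant factors of ∂_1 are 1 so no torsion. So H_0 ≅ Z.
rank ∂_1 = 3, rank ∂_2 = 3 ⇒ b_1 = 6 − 3 − 3 = 0; all invariant factors of ∂_2 are 1 so no torsion. So H_1 ≅ 0.
rank ∂_2 = 3, rank ∂_3 = 1 ⇒ b_2 = 4 − 3 − 1 = 0; all invariant factors of ∂_3 are 1 so no torsion. So H_2 ≅ 0.
rank ∂_3 = 1, rank ∂_4 = 0 ⇒ b_3 = 1 − 1 − 0 = 0. So H_3 ≅ 0.

H_0 ≅ Z,  H_1 = 0,  H_2 = 0,  H_3 = 0.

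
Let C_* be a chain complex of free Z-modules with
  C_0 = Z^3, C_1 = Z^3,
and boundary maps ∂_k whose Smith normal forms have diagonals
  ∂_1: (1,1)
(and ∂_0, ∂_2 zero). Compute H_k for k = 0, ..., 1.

H_0: b_0 = 3 − 0 − 2 = 1; torsion from ∂_1 factors > 1: none. So H_0 ≅ Z.
H_1: b_1 = 3 − 2 − 0 = 1; torsion from ∂_2 factors > 1: none. So H_1 ≅ Z.

H_0 ≅ Z,  H_1 ≅ Z.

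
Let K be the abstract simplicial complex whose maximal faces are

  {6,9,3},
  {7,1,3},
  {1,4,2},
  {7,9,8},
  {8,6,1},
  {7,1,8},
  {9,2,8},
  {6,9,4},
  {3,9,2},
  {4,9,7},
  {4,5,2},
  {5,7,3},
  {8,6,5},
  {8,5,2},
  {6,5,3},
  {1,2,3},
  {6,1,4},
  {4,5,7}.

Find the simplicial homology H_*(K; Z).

Fix the vertex order 1 < 2 < 3 < 4 < 5 < 6 < 7 < 8 < 9 and write every simplex with vertices in increasing order. Then dim K = 2 and the simplices of K are:

  0-simplices (9): [1], [2], [3], [4], [5], [6], [7], [8], [9]
  1-simplices (27): (27 of them)
  2-simplices (18): [1,2,3], [1,2,4], [1,3,7], [1,4,6], [1,6,8], [1,7,8], [2,3,9], [2,4,5], [2,5,8], [2,8,9], [3,5,6], [3,5,7], [3,6,9], [4,5,7], [4,6,9], [4,7,9], [5,6,8], [7,8,9]

Hence C_0 ≅ Z^9, C_1 ≅ Z^27, C_2 ≅ Z^18.

∂_1: C_1 → C_0 is given by ∂[p,q] = [q] − [p]. For instance
  ∂[2,5] = [5] − [2].
The resulting 9×27 matrix has rank 8, and its Smith normal form has invariant factors (1,1,1,1,1,1,1,1).

The boundary map ∂_2: C_2 → C_1 maps a triangle to the signed sum of its edges. For instance
  ∂[1,4,6] = [4,6] − [1,6] + [1,4],
  ∂[3,6,9] = [6,9] − [3,9] + [3,6].
This gives a 27×18 integer matrix of rank 17; reducing to Smith normal form yields diagonal entries (1,1,1,1,1,1,1,1,1,1,1,1,1,1,1,1,1).

Reading off H_k = ker ∂_k / im ∂_{k+1}:

  H_0: rank C_0 − rank ∂_1 = 9 − 8 = 1, and the invariant factors of ∂_1 are all 1, so H_0 = Z.
  H_1: rank ker ∂_1 − rank ∂_2 = (27 − 8) − 17 = 2, and the invariant factors of ∂_2 are all 1, so H_1 = Z^2.
  H_2: rank ker ∂_2 − rank ∂_3 = (18 − 17) − 0 = 1, and there is no ∂_3, so H_2 = Z.

As a check, the Euler characteristic is 9 − 27 + 18 = 0, which agrees with 1 − 2 + 1 = 0.

H_0 ≅ Z,  H_1 ≅ Z^2,  H_2 ≅ Z.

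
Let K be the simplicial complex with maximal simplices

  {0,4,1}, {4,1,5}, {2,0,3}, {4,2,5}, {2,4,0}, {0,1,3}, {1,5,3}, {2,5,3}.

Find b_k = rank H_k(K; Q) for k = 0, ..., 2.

We work with the vertex ordering 0 < 1 < 2 < 3 < 4 < 5. The simplices of K, each written with vertices in increasing order, are:

  0-simplices (6): [0], [1], [2], [3], [4], [5]
  1-simplices (12): [0,1], [0,2], [0,3], [0,4], [1,3], [1,4], [1,5], [2,3], [2,4], [2,5], [3,5], [4,5]
  2-simplices (8): [0,1,3], [0,1,4], [0,2,3], [0,2,4], [1,3,5], [1,4,5], [2,3,5], [2,4,5]

Hence C_0 ≅ Z^6, C_1 ≅ Z^12, C_2 ≅ Z^8.

∂_1: C_1 → C_0 sends each edge [p,q] (with p < q) to q − p.
The 6×12 boundary matrix has rank 5 and Smith normal form diag(1,1,1,1,1).

Boundary ∂_2: C_2 → C_1 acts by ∂[p,q,r] = [q,r] − [p,r] + [p,q]. For instance
  ∂[2,4,5] = [4,5] − [2,5] + [2,4],
  ∂[0,2,4] = [2,4] − [0,4] + [0,2].
The 12×8 boundary matrix has rank 7 and Smith normal form diag(1,1,1,1,1,1,1).

Now H_k = ker ∂_k / im ∂_{k+1}, so:

  H_0: rank C_0 − rank ∂_1 = 6 − 5 = 1, and the invariant factors of ∂_1 are all 1, so H_0 = Z.
  H_1: rank ker ∂_1 − rank ∂_2 = (12 − 5) − 7 = 0, and the invariant factors of ∂_2 are all 1, so H_1 = 0.
  H_2: rank ker ∂_2 − rank ∂_3 = (8 − 7) − 0 = 1, and there is no ∂_3, so H_2 = Z.

As a check, the Euler characteristic is 6 − 12 + 8 = 2, which agrees with 1 − 0 + 1 = 2.

Hence the Betti numbers are b_0 = 1, b_1 = 0, b_2 = 1.

b_0 = 1, b_1 = 0, b_2 = 1.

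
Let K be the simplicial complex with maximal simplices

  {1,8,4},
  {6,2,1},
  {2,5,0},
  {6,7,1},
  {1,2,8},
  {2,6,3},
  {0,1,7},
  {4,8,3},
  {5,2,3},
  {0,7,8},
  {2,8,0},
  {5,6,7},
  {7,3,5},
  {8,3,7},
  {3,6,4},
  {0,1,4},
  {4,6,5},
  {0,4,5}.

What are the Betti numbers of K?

b_0 = 1, b_1 = 1, b_2 = 0.

K has 9 vertices, 27 edges, 18 triangles.
rank ∂_0 = 0, rank ∂_1 = 8 ⇒ b_0 = 9 − 0 − 8 = 1; all invariant factors of ∂_1 are 1 so no torsion. So H_0 ≅ Z.
rank ∂_1 = 8, rank ∂_2 = 18 ⇒ b_1 = 27 − 8 − 18 = 1; ∂_2 has invariant factor(s) [2] giving torsion. So H_1 ≅ Z × Z/2.
rank ∂_2 = 18, rank ∂_3 = 0 ⇒ b_2 = 18 − 18 − 0 = 0. So H_2 ≅ 0.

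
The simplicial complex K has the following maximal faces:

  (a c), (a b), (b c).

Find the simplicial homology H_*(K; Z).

We work with the vertex ordering a < b < c. The simplices of K, each written with vertices in increasing order, are:

  0-simplices (3): a, b, c
  1-simplices (3): ab, ac, bc

giving chain groups C_0 ≅ Z^3, C_1 ≅ Z^3.

Boundary ∂_1: C_1 → C_0 is given by ∂[p,q] = [q] − [p]. For instance
  ∂ac = c − a.
The 3×3 boundary matrix has rank 2 and Smith normal form diag(1,1).

Now H_k = ker ∂_k / im ∂_{k+1}, so:

  H_0: rank C_0 − rank ∂_1 = 3 − 2 = 1, and the invariant factors of ∂_1 are all 1, so H_0 ≅ Z.
  H_1: rank ker ∂_1 − rank ∂_2 = (3 − 2) − 0 = 1, and there is no ∂_2, so H_1 ≅ Z.

H_0 ≅ Z,  H_1 ≅ Z.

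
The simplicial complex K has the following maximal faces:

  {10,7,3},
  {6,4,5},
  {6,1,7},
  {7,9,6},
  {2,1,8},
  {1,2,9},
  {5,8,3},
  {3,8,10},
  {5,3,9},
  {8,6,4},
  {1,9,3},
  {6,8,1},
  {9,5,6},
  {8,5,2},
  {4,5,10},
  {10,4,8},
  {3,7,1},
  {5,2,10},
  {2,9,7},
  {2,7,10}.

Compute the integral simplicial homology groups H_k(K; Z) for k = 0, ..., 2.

Order the vertices as 1 < 2 < 3 < 4 < 5 < 6 < 7 < 8 < 9 < 10. Listing each simplex with vertices in this order, K has dimension 2 with simplices:

  0-simplices (10): [1], [2], [3], [4], [5], [6], [7], [8], [9], [10]
  1-simplices (30): (30 of them)
  2-simplices (20): (20 of them)

giving chain groups C_0 ≅ Z^10, C_1 ≅ Z^30, C_2 ≅ Z^20.

∂_1: C_1 → C_0 is given by ∂[p,q] = [q] − [p]. For instance
  ∂[5,9] = [9] − [5].
This gives a 10×30 integer matrix of rank 9; reducing to Smith normal form yields diagonal entries (1,1,1,1,1,1,1,1,1).

∂_2: C_2 → C_1 sends each 2-simplex [p,q,r] to [q,r] − [p,r] + [p,q]. For instance
  ∂[1,6,7] = [6,7] − [1,7] + [1,6],
  ∂[5,6,9] = [6,9] − [5,9] + [5,6].
This gives a 30×20 integer matrix of rank 20; reducing to Smith normal form yields diagonal entries (1,1,1,1,1,1,1,1,1,1,1,1,1,1,1,1,1,1,1,2).

Now H_k = ker ∂_k / im ∂_{k+1}, so:

  H_0: rank C_0 − rank ∂_1 = 10 − 9 = 1, and the invariant factors of ∂_1 are all 1, so H_0 ≅ Z.
  H_1: rank ker ∂_1 − rank ∂_2 = (30 − 9) − 20 = 1, and ∂_2 has invariant factor 2 > 1, so H_1 ≅ Z ⊕ Z/2.
  H_2: rank ker ∂_2 − rank ∂_3 = (20 − 20) − 0 = 0, and there is no ∂_3, so H_2 ≅ 0.

As a check, the Euler characteristic is 10 − 30 + 20 = 0, which agrees with 1 − 1 + 0 = 0.
(K is a triangulation of the Klein bottle.)

H_0 = Z,  H_1 = Z ⊕ Z/2,  H_2 = 0.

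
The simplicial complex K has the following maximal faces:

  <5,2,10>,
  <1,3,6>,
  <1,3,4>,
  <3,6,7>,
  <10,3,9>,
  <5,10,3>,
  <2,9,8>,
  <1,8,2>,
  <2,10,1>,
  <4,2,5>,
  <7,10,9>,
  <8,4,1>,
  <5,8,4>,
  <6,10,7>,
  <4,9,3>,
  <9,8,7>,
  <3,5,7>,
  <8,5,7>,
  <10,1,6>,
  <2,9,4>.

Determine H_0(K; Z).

Order the vertices as 1 < 2 < 3 < 4 < 5 < 6 < 7 < 8 < 9 < 10. Listing each simplex with vertices in this order, K has dimension 2 with simplices:

  0-simplices (10): [1], [2], [3], [4], [5], [6], [7], [8], [9], [10]
  1-simplices (30): (30 of them)
  2-simplices (20): (20 of them)

Hence C_0 ≅ Z^10, C_1 ≅ Z^30, C_2 ≅ Z^20.

∂_1: C_1 → C_0 is given by ∂[p,q] = [q] − [p].
The resulting 10×30 matrix has rank 9, and its Smith normal form has invariant factors (1,1,1,1,1,1,1,1,1).

∂_2: C_2 → C_1 acts by ∂[p,q,r] = [q,r] − [p,r] + [p,q]. For instance
  ∂[5,7,8] = [7,8] − [5,8] + [5,7],
  ∂[2,5,10] = [5,10] − [2,10] + [2,5].
As a 30×20 matrix over Z this has rank 20, with invariant factors (1,1,1,1,1,1,1,1,1,1,1,1,1,1,1,1,1,1,1,2).

From H_k ≅ ker(∂_k) / im(∂_{k+1}) we obtain:

  H_0: rank C_0 − rank ∂_1 = 10 − 9 = 1, and the invariant factors of ∂_1 are all 1, so H_0 = Z.

(K is a triangulation of the Klein bottle.)

H_0 = Z.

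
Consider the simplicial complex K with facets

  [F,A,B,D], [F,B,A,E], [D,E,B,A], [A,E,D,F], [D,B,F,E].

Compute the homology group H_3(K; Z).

Order the vertices as A < B < D < E < F. Listing each simplex with vertices in this order, K has dimension 3 with simplices:

  0-simplices (5): A, B, D, E, F
  1-simplices (10): AB, AD, AE, AF, BD, BE, BF, DE, DF, EF
  2-simplices (10): ABD, ABE, ABF, ADE, ADF, AEF, BDE, BDF, BEF, DEF
  3-simplices (5): ABDE, ABDF, ABEF, ADEF, BDEF

giving chain groups C_0 ≅ Z^5, C_1 ≅ Z^10, C_2 ≅ Z^10, C_3 ≅ Z^5.

Boundary ∂_1: C_1 → C_0 is given by ∂[p,q] = [q] − [p].
As a 5×10 matrix over Z this has rank 4, with invariant factors (1,1,1,1).

∂_2: C_2 → C_1 acts by ∂[p,q,r] = [q,r] − [p,r] + [p,q]. For instance
  ∂ABD = BD − AD + AB,
  ∂ABF = BF − AF + AB.
The 10×10 boundary matrix has rank 6 and Smith normal form diag(1,1,1,1,1,1).

Boundary ∂_3: C_3 → C_2 sends each 3-simplex σ to the alternating sum Σ_i (−1)^i (σ with its i-th vertex removed). For instance
  ∂ADEF = DEF − AEF + ADF − ADE,
  ∂BDEF = DEF − BEF + BDF − BDE.
The resulting 10×5 matrix has rank 4, and its Smith normal form has invariant factors (1,1,1,1).

From H_k ≅ ker(∂_k) / im(∂_{k+1}) we obtain:

  H_3: rank ker ∂_3 − rank ∂_4 = (5 − 4) − 0 = 1, and there is no ∂_4, so H_3 ≅ Z.

(K is a triangulation of the 3-sphere S^3.)

H_3 ≅ Z.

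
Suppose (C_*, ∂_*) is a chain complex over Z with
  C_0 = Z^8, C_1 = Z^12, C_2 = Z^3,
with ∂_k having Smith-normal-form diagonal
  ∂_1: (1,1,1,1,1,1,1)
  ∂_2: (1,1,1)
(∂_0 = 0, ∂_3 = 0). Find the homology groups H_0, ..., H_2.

H_0: b_0 = 8 − 0 − 7 = 1; torsion from ∂_1 factors > 1: none. So H_0 ≅ Z.
H_1: b_1 = 12 − 7 − 3 = 2; torsion from ∂_2 factors > 1: none. So H_1 ≅ Z^2.
H_2: b_2 = 3 − 3 − 0 = 0; torsion from ∂_3 factors > 1: none. So H_2 ≅ 0.

H_0 ≅ Z,  H_1 ≅ Z^2,  H_2 = 0.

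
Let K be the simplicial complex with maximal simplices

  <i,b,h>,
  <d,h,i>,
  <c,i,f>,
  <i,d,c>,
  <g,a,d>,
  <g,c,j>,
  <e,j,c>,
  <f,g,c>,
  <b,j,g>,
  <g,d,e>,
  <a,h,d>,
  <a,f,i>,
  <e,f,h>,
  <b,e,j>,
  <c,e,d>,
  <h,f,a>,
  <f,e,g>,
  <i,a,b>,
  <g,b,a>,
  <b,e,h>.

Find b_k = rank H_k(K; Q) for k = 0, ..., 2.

b_0 = 1, b_1 = 1, b_2 = 0.

We work with the vertex ordering a < b < c < d < e < f < g < h < i < j. The simplices of K, each written with vertices in increasing order, are:

  0-simplices (10): a, b, c, d, e, f, g, h, i, j
  1-simplices (30): ab, ad, af, ag, ah, ai, be, bg, bh, bi, bj, cd, ce, cf, cg, ci, cj, de, dg, dh, di, ef, eg, eh, ej, fg, fh, fi, gj, hi
  2-simplices (20): abg, abi, adg, adh, afh, afi, beh, bej, bgj, bhi, cde, cdi, cej, cfg, cfi, cgj, deg, dhi, efg, efh

so the chain groups are C_0 ≅ Z^10, C_1 ≅ Z^30, C_2 ≅ Z^20.

The boundary map ∂_1: C_1 → C_0 is given by ∂[p,q] = [q] − [p]. For instance
  ∂bg = g − b.
The resulting 10×30 matrix has rank 9, and its Smith normal form has invariant factors (1,1,1,1,1,1,1,1,1).

∂_2: C_2 → C_1 acts by ∂[p,q,r] = [q,r] − [p,r] + [p,q]. For instance
  ∂afi = fi − ai + af,
  ∂adg = dg − ag + ad.
As a 30×20 matrix over Z this has rank 20, with invariant factors (1,1,1,1,1,1,1,1,1,1,1,1,1,1,1,1,1,1,1,2).

From H_k ≅ ker(∂_k) / im(∂_{k+1}) we obtain:

  H_0: rank C_0 − rank ∂_1 = 10 − 9 = 1, and the invariant factors of ∂_1 are all 1, so H_0 = Z.
  H_1: rank ker ∂_1 − rank ∂_2 = (30 − 9) − 20 = 1, and ∂_2 has invariant factor 2 > 1, so H_1 = Z × Z/2.
  H_2: rank ker ∂_2 − rank ∂_3 = (20 − 20) − 0 = 0, and there is no ∂_3, so H_2 = 0.

As a check, the Euler characteristic is 10 − 30 + 20 = 0, which agrees with 1 − 1 + 0 = 0.

Hence the Betti numbers are b_0 = 1, b_1 = 1, b_2 = 0.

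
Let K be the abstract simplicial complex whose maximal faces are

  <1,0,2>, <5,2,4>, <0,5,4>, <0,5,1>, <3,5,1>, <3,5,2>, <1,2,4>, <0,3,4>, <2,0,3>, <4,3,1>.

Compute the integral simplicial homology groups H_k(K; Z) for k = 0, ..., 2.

We work with the vertex ordering 0 < 1 < 2 < 3 < 4 < 5. The simplices of K, each written with vertices in increasing order, are:

  0-simplices (6): [0], [1], [2], [3], [4], [5]
  1-simplices (15): [0,1], [0,2], [0,3], [0,4], [0,5], [1,2], [1,3], [1,4], [1,5], [2,3], [2,4], [2,5], [3,4], [3,5], [4,5]
  2-simplices (10): [0,1,2], [0,1,5], [0,2,3], [0,3,4], [0,4,5], [1,2,4], [1,3,4], [1,3,5], [2,3,5], [2,4,5]

Hence C_0 ≅ Z^6, C_1 ≅ Z^15, C_2 ≅ Z^10.

Boundary ∂_1: C_1 → C_0 maps an edge to its endpoints' difference, ∂[p,q] = q − p. For instance
  ∂[1,5] = [5] − [1].
The resulting 6×15 matrix has rank 5, and its Smith normal form has invariant factors (1,1,1,1,1).

Boundary ∂_2: C_2 → C_1 maps a triangle to the signed sum of its edges. For instance
  ∂[2,4,5] = [4,5] − [2,5] + [2,4],
  ∂[2,3,5] = [3,5] − [2,5] + [2,3].
The resulting 15×10 matrix has rank 10, and its Smith normal form has invariant factors (1,1,1,1,1,1,1,1,1,2).

Now H_k = ker ∂_k / im ∂_{k+1}, so:

  H_0: rank C_0 − rank ∂_1 = 6 − 5 = 1, and the invariant factors of ∂_1 are all 1, so H_0 = Z.
  H_1: rank ker ∂_1 − rank ∂_2 = (15 − 5) − 10 = 0, and ∂_2 has invariant factor 2 > 1, so H_1 = Z/2.
  H_2: rank ker ∂_2 − rank ∂_3 = (10 − 10) − 0 = 0, and there is no ∂_3, so H_2 = 0.

As a check, the Euler characteristic is 6 − 15 + 10 = 1, which agrees with 1 − 0 + 0 = 1.

H_0 ≅ Z,  H_1 ≅ Z/2,  H_2 = 0.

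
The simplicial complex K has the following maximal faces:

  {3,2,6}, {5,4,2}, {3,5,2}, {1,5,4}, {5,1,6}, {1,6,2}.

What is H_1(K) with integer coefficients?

Take the total order 1 < 2 < 3 < 4 < 5 < 6 on the vertex set. Then K (dimension 2) consists of the simplices:

  0-simplices (6): [1], [2], [3], [4], [5], [6]
  1-simplices (12): [1,2], [1,4], [1,5], [1,6], [2,3], [2,4], [2,5], [2,6], [3,5], [3,6], [4,5], [5,6]
  2-simplices (6): [1,2,6], [1,4,5], [1,5,6], [2,3,5], [2,3,6], [2,4,5]

so the chain groups are C_0 ≅ Z^6, C_1 ≅ Z^12, C_2 ≅ Z^6.

Boundary ∂_1: C_1 → C_0 is given by ∂[p,q] = [q] − [p]. For instance
  ∂[1,6] = [6] − [1].
The 6×12 boundary matrix has rank 5 and Smith normal form diag(1,1,1,1,1).

The boundary map ∂_2: C_2 → C_1 sends each 2-simplex [p,q,r] to [q,r] − [p,r] + [p,q]. For instance
  ∂[1,2,6] = [2,6] − [1,6] + [1,2],
  ∂[1,4,5] = [4,5] − [1,5] + [1,4].
As a 12×6 matrix over Z this has rank 6, with invariant factors (1,1,1,1,1,1).

From H_k ≅ ker(∂_k) / im(∂_{k+1}) we obtain:

  H_1: rank ker ∂_1 − rank ∂_2 = (12 − 5) − 6 = 1, and the invariant factors of ∂_2 are all 1, so H_1 = Z.

H_1 = Z.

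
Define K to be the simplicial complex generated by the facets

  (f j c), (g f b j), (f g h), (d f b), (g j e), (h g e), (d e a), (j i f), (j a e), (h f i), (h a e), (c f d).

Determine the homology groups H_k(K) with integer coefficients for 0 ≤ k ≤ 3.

H_0 ≅ Z,  H_1 ≅ Z,  H_2 = 0,  H_3 = 0.

Fix the vertex order a < b < c < d < e < f < g < h < i < j and write every simplex with vertices in increasing order. Then dim K = 3 and the simplices of K are:

  0-simplices (10): a, b, c, d, e, f, g, h, i, j
  1-simplices (24): ad, ae, ah, aj, bd, bf, bg, bj, cd, cf, cj, de, df, eg, eh, ej, fg, fh, fi, fj, gh, gj, hi, ij
  2-simplices (15): ade, aeh, aej, bdf, bfg, bfj, bgj, cdf, cfj, egh, egj, fgh, fgj, fhi, fij
  3-simplices (1): bfgj

so the chain groups are C_0 ≅ Z^10, C_1 ≅ Z^24, C_2 ≅ Z^15, C_3 ≅ Z^1.

∂_1: C_1 → C_0 sends each edge [p,q] (with p < q) to q − p.
As a 10×24 matrix over Z this has rank 9, with invariant factors (1,1,1,1,1,1,1,1,1).

Boundary ∂_2: C_2 → C_1 maps a triangle to the signed sum of its edges. For instance
  ∂cfj = fj − cj + cf,
  ∂bgj = gj − bj + bg.
As a 24×15 matrix over Z this has rank 14, with invariant factors (1,1,1,1,1,1,1,1,1,1,1,1,1,1).

Boundary ∂_3: C_3 → C_2 sends each 3-simplex σ to the alternating sum Σ_i (−1)^i (σ with its i-th vertex removed). For instance
  ∂bfgj = fgj − bgj + bfj − bfg.
The resulting 15×1 matrix has rank 1, and its Smith normal form has invariant factors (1).

Reading off H_k = ker ∂_k / im ∂_{k+1}:

  H_0: rank C_0 − rank ∂_1 = 10 − 9 = 1, and the invariant factors of ∂_1 are all 1, so H_0 ≅ Z.
  H_1: rank ker ∂_1 − rank ∂_2 = (24 − 9) − 14 = 1, and the invariant factors of ∂_2 are all 1, so H_1 ≅ Z.
  H_2: rank ker ∂_2 − rank ∂_3 = (15 − 14) − 1 = 0, and the invariant factors of ∂_3 are all 1, so H_2 ≅ 0.
  H_3: rank ker ∂_3 − rank ∂_4 = (1 − 1) − 0 = 0, and there is no ∂_4, so H_3 ≅ 0.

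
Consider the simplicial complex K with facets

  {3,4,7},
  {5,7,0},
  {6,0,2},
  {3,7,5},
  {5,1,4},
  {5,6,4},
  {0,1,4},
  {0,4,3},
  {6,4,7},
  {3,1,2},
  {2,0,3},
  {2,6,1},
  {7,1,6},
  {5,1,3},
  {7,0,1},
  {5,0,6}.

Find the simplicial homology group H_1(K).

H_1 ≅ Z^2.

Order the vertices as 0 < 1 < 2 < 3 < 4 < 5 < 6 < 7. Listing each simplex with vertices in this order, K has dimension 2 with simplices:

  0-simplices (8): [0], [1], [2], [3], [4], [5], [6], [7]
  1-simplices (24): (24 of them)
  2-simplices (16): [0,1,4], [0,1,7], [0,2,3], [0,2,6], [0,3,4], [0,5,6], [0,5,7], [1,2,3], [1,2,6], [1,3,5], [1,4,5], [1,6,7], [3,4,7], [3,5,7], [4,5,6], [4,6,7]

Hence C_0 ≅ Z^8, C_1 ≅ Z^24, C_2 ≅ Z^16.

The boundary map ∂_1: C_1 → C_0 is given by ∂[p,q] = [q] − [p]. For instance
  ∂[1,2] = [2] − [1].
This gives a 8×24 integer matrix of rank 7; reducing to Smith normal form yields diagonal entries (1,1,1,1,1,1,1).

∂_2: C_2 → C_1 sends each 2-simplex [p,q,r] to [q,r] − [p,r] + [p,q]. For instance
  ∂[3,4,7] = [4,7] − [3,7] + [3,4],
  ∂[4,6,7] = [6,7] − [4,7] + [4,6].
This gives a 24×16 integer matrix of rank 15; reducing to Smith normal form yields diagonal entries (1,1,1,1,1,1,1,1,1,1,1,1,1,1,1).

Reading off H_k = ker ∂_k / im ∂_{k+1}:

  H_1: rank ker ∂_1 − rank ∂_2 = (24 − 7) − 15 = 2, and the invariant factors of ∂_2 are all 1, so H_1 = Z^2.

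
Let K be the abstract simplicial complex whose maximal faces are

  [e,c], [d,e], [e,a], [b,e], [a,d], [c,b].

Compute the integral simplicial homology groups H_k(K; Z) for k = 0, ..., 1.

We work with the vertex ordering a < b < c < d < e. The simplices of K, each written with vertices in increasing order, are:

  0-simplices (5): a, b, c, d, e
  1-simplices (6): ad, ae, bc, be, ce, de

so the chain groups are C_0 ≅ Z^5, C_1 ≅ Z^6.

The boundary map ∂_1: C_1 → C_0 is given by ∂[p,q] = [q] − [p].
The resulting 5×6 matrix has rank 4, and its Smith normal form has invariant factors (1,1,1,1).

Computing H_k = (kernel of ∂_k) / (image of ∂_{k+1}):

  H_0: rank C_0 − rank ∂_1 = 5 − 4 = 1, and the invariant factors of ∂_1 are all 1, so H_0 ≅ Z.
  H_1: rank ker ∂_1 − rank ∂_2 = (6 − 4) − 0 = 2, and there is no ∂_2, so H_1 ≅ Z^2.

As a check, the Euler characteristic is 5 − 6 = -1, which agrees with 1 − 2 = -1.

H_0 ≅ Z,  H_1 ≅ Z^2.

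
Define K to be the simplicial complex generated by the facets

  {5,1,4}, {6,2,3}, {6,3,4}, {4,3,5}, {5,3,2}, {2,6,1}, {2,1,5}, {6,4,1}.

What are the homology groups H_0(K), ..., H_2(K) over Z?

H_0 = Z,  H_1 = 0,  H_2 = Z.

Order the vertices as 1 < 2 < 3 < 4 < 5 < 6. Listing each simplex with vertices in this order, K has dimension 2 with simplices:

  0-simplices (6): [1], [2], [3], [4], [5], [6]
  1-simplices (12): [1,2], [1,4], [1,5], [1,6], [2,3], [2,5], [2,6], [3,4], [3,5], [3,6], [4,5], [4,6]
  2-simplices (8): [1,2,5], [1,2,6], [1,4,5], [1,4,6], [2,3,5], [2,3,6], [3,4,5], [3,4,6]

giving chain groups C_0 ≅ Z^6, C_1 ≅ Z^12, C_2 ≅ Z^8.

∂_1: C_1 → C_0 maps an edge to its endpoints' difference, ∂[p,q] = q − p.
The resulting 6×12 matrix has rank 5, and its Smith normal form has invariant factors (1,1,1,1,1).

The boundary map ∂_2: C_2 → C_1 maps a triangle to the signed sum of its edges. For instance
  ∂[1,2,6] = [2,6] − [1,6] + [1,2],
  ∂[1,4,6] = [4,6] − [1,6] + [1,4].
The resulting 12×8 matrix has rank 7, and its Smith normal form has invariant factors (1,1,1,1,1,1,1).

Reading off H_k = ker ∂_k / im ∂_{k+1}:

  H_0: rank C_0 − rank ∂_1 = 6 − 5 = 1, and the invariant factors of ∂_1 are all 1, so H_0 ≅ Z.
  H_1: rank ker ∂_1 − rank ∂_2 = (12 − 5) − 7 = 0, and the invariant factors of ∂_2 are all 1, so H_1 ≅ 0.
  H_2: rank ker ∂_2 − rank ∂_3 = (8 − 7) − 0 = 1, and there is no ∂_3, so H_2 ≅ Z.

As a check, the Euler characteristic is 6 − 12 + 8 = 2, which agrees with 1 − 0 + 1 = 2.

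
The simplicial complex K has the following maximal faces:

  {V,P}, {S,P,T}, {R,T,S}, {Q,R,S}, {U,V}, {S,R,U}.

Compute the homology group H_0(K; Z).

Fix the vertex order P < Q < R < S < T < U < V and write every simplex with vertices in increasing order. Then dim K = 2 and the simplices of K are:

  0-simplices (7): P, Q, R, S, T, U, V
  1-simplices (11): PS, PT, PV, QR, QS, RS, RT, RU, ST, SU, UV
  2-simplices (4): PST, QRS, RST, RSU

Hence C_0 ≅ Z^7, C_1 ≅ Z^11, C_2 ≅ Z^4.

The boundary map ∂_1: C_1 → C_0 sends each edge [p,q] (with p < q) to q − p.
The resulting 7×11 matrix has rank 6, and its Smith normal form has invariant factors (1,1,1,1,1,1).

The boundary map ∂_2: C_2 → C_1 sends each 2-simplex [p,q,r] to [q,r] − [p,r] + [p,q]. For instance
  ∂PST = ST − PT + PS,
  ∂QRS = RS − QS + QR.
The 11×4 boundary matrix has rank 4 and Smith normal form diag(1,1,1,1).

From H_k ≅ ker(∂_k) / im(∂_{k+1}) we obtain:

  H_0: rank C_0 − rank ∂_1 = 7 − 6 = 1, and the invariant factors of ∂_1 are all 1, so H_0 ≅ Z.

H_0 ≅ Z.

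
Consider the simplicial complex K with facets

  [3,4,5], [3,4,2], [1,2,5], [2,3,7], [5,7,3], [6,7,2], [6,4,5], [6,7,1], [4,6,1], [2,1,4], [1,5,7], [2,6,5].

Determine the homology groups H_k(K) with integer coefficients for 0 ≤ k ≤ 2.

Take the total order 1 < 2 < 3 < 4 < 5 < 6 < 7 on the vertex set. Then K (dimension 2) consists of the simplices:

  0-simplices (7): [1], [2], [3], [4], [5], [6], [7]
  1-simplices (18): [1,2], [1,4], [1,5], [1,6], [1,7], [2,3], [2,4], [2,5], [2,6], [2,7], [3,4], [3,5], [3,7], [4,5], [4,6], [5,6], [5,7], [6,7]
  2-simplices (12): [1,2,4], [1,2,5], [1,4,6], [1,5,7], [1,6,7], [2,3,4], [2,3,7], [2,5,6], [2,6,7], [3,4,5], [3,5,7], [4,5,6]

giving chain groups C_0 ≅ Z^7, C_1 ≅ Z^18, C_2 ≅ Z^12.

∂_1: C_1 → C_0 sends each edge [p,q] (with p < q) to q − p. For instance
  ∂[2,6] = [6] − [2].
The resulting 7×18 matrix has rank 6, and its Smith normal form has invariant factors (1,1,1,1,1,1).

∂_2: C_2 → C_1 maps a triangle to the signed sum of its edges. For instance
  ∂[1,2,5] = [2,5] − [1,5] + [1,2],
  ∂[1,6,7] = [6,7] − [1,7] + [1,6].
As a 18×12 matrix over Z this has rank 12, with invariant factors (1,1,1,1,1,1,1,1,1,1,1,2).

Reading off H_k = ker ∂_k / im ∂_{k+1}:

  H_0: rank C_0 − rank ∂_1 = 7 − 6 = 1, and the invariant factors of ∂_1 are all 1, so H_0 ≅ Z.
  H_1: rank ker ∂_1 − rank ∂_2 = (18 − 6) − 12 = 0, and ∂_2 has invariant factor 2 > 1, so H_1 ≅ Z/2.
  H_2: rank ker ∂_2 − rank ∂_3 = (12 − 12) − 0 = 0, and there is no ∂_3, so H_2 ≅ 0.

H_0 ≅ Z,  H_1 ≅ Z/2,  H_2 = 0.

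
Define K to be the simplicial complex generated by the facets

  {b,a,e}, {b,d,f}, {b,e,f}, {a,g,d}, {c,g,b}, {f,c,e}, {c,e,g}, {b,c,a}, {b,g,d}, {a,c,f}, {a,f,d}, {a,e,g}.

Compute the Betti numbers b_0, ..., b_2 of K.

b_0 = 1, b_1 = 0, b_2 = 0.

Fix the vertex order a < b < c < d < e < f < g and write every simplex with vertices in increasing order. Then dim K = 2 and the simplices of K are:

  0-simplices (7): a, b, c, d, e, f, g
  1-simplices (18): ab, ac, ad, ae, af, ag, bc, bd, be, bf, bg, ce, cf, cg, df, dg, ef, eg
  2-simplices (12): abc, abe, acf, adf, adg, aeg, bcg, bdf, bdg, bef, cef, ceg

giving chain groups C_0 ≅ Z^7, C_1 ≅ Z^18, C_2 ≅ Z^12.

The boundary map ∂_1: C_1 → C_0 maps an edge to its endpoints' difference, ∂[p,q] = q − p. For instance
  ∂eg = g − e.
The resulting 7×18 matrix has rank 6, and its Smith normal form has invariant factors (1,1,1,1,1,1).

∂_2: C_2 → C_1 sends each 2-simplex [p,q,r] to [q,r] − [p,r] + [p,q]. For instance
  ∂adg = dg − ag + ad,
  ∂bdf = df − bf + bd.
The resulting 18×12 matrix has rank 12, and its Smith normal form has invariant factors (1,1,1,1,1,1,1,1,1,1,1,2).

From H_k ≅ ker(∂_k) / im(∂_{k+1}) we obtain:

  H_0: rank C_0 − rank ∂_1 = 7 − 6 = 1, and the invariant factors of ∂_1 are all 1, so H_0 = Z.
  H_1: rank ker ∂_1 − rank ∂_2 = (18 − 6) − 12 = 0, and ∂_2 has invariant factor 2 > 1, so H_1 = Z/2.
  H_2: rank ker ∂_2 − rank ∂_3 = (12 − 12) − 0 = 0, and there is no ∂_3, so H_2 = 0.

As a check, the Euler characteristic is 7 − 18 + 12 = 1, which agrees with 1 − 0 + 0 = 1.
(K is a triangulation of the real projective plane RP^2.)

Hence the Betti numbers are b_0 = 1, b_1 = 0, b_2 = 0.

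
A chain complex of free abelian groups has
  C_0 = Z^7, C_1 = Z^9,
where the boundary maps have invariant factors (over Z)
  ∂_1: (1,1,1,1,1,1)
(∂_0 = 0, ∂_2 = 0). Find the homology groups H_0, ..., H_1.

H_0 = Z,  H_1 = Z^3.

H_0: b_0 = 7 − 0 − 6 = 1; torsion from ∂_1 factors > 1: none. So H_0 = Z.
H_1: b_1 = 9 − 6 − 0 = 3; torsion from ∂_2 factors > 1: none. So H_1 = Z^3.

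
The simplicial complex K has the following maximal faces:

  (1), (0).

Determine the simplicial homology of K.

H_0 ≅ Z^2.

Order the vertices as 0 < 1. Listing each simplex with vertices in this order, K has dimension 0 with simplices:

  0-simplices (2): [0], [1]

so the chain groups are C_0 ≅ Z^2.

Now H_k = ker ∂_k / im ∂_{k+1}, so:

  H_0: rank C_0 − rank ∂_1 = 2 − 0 = 2, and there is no ∂_1, so H_0 ≅ Z^2.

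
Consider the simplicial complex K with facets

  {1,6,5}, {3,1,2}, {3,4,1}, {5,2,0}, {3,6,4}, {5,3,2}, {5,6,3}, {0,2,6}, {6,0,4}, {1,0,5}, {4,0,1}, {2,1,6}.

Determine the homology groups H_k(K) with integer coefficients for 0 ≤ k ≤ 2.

Order the vertices as 0 < 1 < 2 < 3 < 4 < 5 < 6. Listing each simplex with vertices in this order, K has dimension 2 with simplices:

  0-simplices (7): [0], [1], [2], [3], [4], [5], [6]
  1-simplices (18): [0,1], [0,2], [0,4], [0,5], [0,6], [1,2], [1,3], [1,4], [1,5], [1,6], [2,3], [2,5], [2,6], [3,4], [3,5], [3,6], [4,6], [5,6]
  2-simplices (12): [0,1,4], [0,1,5], [0,2,5], [0,2,6], [0,4,6], [1,2,3], [1,2,6], [1,3,4], [1,5,6], [2,3,5], [3,4,6], [3,5,6]

giving chain groups C_0 ≅ Z^7, C_1 ≅ Z^18, C_2 ≅ Z^12.

The boundary map ∂_1: C_1 → C_0 maps an edge to its endpoints' difference, ∂[p,q] = q − p.
As a 7×18 matrix over Z this has rank 6, with invariant factors (1,1,1,1,1,1).

∂_2: C_2 → C_1 sends each 2-simplex [p,q,r] to [q,r] − [p,r] + [p,q]. For instance
  ∂[0,1,5] = [1,5] − [0,5] + [0,1],
  ∂[2,3,5] = [3,5] − [2,5] + [2,3].
As a 18×12 matrix over Z this has rank 12, with invariant factors (1,1,1,1,1,1,1,1,1,1,1,2).

Reading off H_k = ker ∂_k / im ∂_{k+1}:

  H_0: rank C_0 − rank ∂_1 = 7 − 6 = 1, and the invariant factors of ∂_1 are all 1, so H_0 = Z.
  H_1: rank ker ∂_1 − rank ∂_2 = (18 − 6) − 12 = 0, and ∂_2 has invariant factor 2 > 1, so H_1 = Z/2Z.
  H_2: rank ker ∂_2 − rank ∂_3 = (12 − 12) − 0 = 0, and there is no ∂_3, so H_2 = 0.

H_0 = Z,  H_1 = Z/2Z,  H_2 = 0.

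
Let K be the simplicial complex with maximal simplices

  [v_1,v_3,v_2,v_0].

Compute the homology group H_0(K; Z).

Take the total order v_0 < v_1 < v_2 < v_3 on the vertex set. Then K (dimension 3) consists of the simplices:

  0-simplices (4): [v_0], [v_1], [v_2], [v_3]
  1-simplices (6): [v_0,v_1], [v_0,v_2], [v_0,v_3], [v_1,v_2], [v_1,v_3], [v_2,v_3]
  2-simplices (4): [v_0,v_1,v_2], [v_0,v_1,v_3], [v_0,v_2,v_3], [v_1,v_2,v_3]
  3-simplices (1): [v_0,v_1,v_2,v_3]

giving chain groups C_0 ≅ Z^4, C_1 ≅ Z^6, C_2 ≅ Z^4, C_3 ≅ Z^1.

∂_1: C_1 → C_0 sends each edge [p,q] (with p < q) to q − p. For instance
  ∂[v_0,v_1] = [v_1] − [v_0].
This gives a 4×6 integer matrix of rank 3; reducing to Smith normal form yields diagonal entries (1,1,1).

∂_2: C_2 → C_1 sends each 2-simplex [p,q,r] to [q,r] − [p,r] + [p,q]. For instance
  ∂[v_1,v_2,v_3] = [v_2,v_3] − [v_1,v_3] + [v_1,v_2],
  ∂[v_0,v_1,v_2] = [v_1,v_2] − [v_0,v_2] + [v_0,v_1].
The resulting 6×4 matrix has rank 3, and its Smith normal form has invariant factors (1,1,1).

∂_3: C_3 → C_2 sends each 3-simplex σ to the alternating sum Σ_i (−1)^i (σ with its i-th vertex removed). For instance
  ∂[v_0,v_1,v_2,v_3] = [v_1,v_2,v_3] − [v_0,v_2,v_3] + [v_0,v_1,v_3] − [v_0,v_1,v_2].
The resulting 4×1 matrix has rank 1, and its Smith normal form has invariant factors (1).

Now H_k = ker ∂_k / im ∂_{k+1}, so:

  H_0: rank C_0 − rank ∂_1 = 4 − 3 = 1, and the invariant factors of ∂_1 are all 1, so H_0 = Z.

(K is a triangulation of the 3-simplex.)

H_0 ≅ Z.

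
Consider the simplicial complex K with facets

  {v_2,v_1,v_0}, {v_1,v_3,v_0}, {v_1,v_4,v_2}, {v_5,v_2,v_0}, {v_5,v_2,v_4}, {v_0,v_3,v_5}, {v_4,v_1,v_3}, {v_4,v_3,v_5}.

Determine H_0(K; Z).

Fix the vertex order v_0 < v_1 < v_2 < v_3 < v_4 < v_5 and write every simplex with vertices in increasing order. Then dim K = 2 and the simplices of K are:

  0-simplices (6): [v_0], [v_1], [v_2], [v_3], [v_4], [v_5]
  1-simplices (12): [v_0,v_1], [v_0,v_2], [v_0,v_3], [v_0,v_5], [v_1,v_2], [v_1,v_3], [v_1,v_4], [v_2,v_4], [v_2,v_5], [v_3,v_4], [v_3,v_5], [v_4,v_5]
  2-simplices (8): [v_0,v_1,v_2], [v_0,v_1,v_3], [v_0,v_2,v_5], [v_0,v_3,v_5], [v_1,v_2,v_4], [v_1,v_3,v_4], [v_2,v_4,v_5], [v_3,v_4,v_5]

Hence C_0 ≅ Z^6, C_1 ≅ Z^12, C_2 ≅ Z^8.

Boundary ∂_1: C_1 → C_0 maps an edge to its endpoints' difference, ∂[p,q] = q − p.
The 6×12 boundary matrix has rank 5 and Smith normal form diag(1,1,1,1,1).

∂_2: C_2 → C_1 sends each 2-simplex [p,q,r] to [q,r] − [p,r] + [p,q]. For instance
  ∂[v_0,v_1,v_2] = [v_1,v_2] − [v_0,v_2] + [v_0,v_1],
  ∂[v_2,v_4,v_5] = [v_4,v_5] − [v_2,v_5] + [v_2,v_4].
As a 12×8 matrix over Z this has rank 7, with invariant factors (1,1,1,1,1,1,1).

Reading off H_k = ker ∂_k / im ∂_{k+1}:

  H_0: rank C_0 − rank ∂_1 = 6 − 5 = 1, and the invariant factors of ∂_1 are all 1, so H_0 ≅ Z.

(K is a triangulation of the 2-sphere S^2.)

H_0 = Z.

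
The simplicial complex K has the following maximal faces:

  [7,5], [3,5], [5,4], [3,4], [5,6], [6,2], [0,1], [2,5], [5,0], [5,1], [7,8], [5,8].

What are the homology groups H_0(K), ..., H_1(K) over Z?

Fix the vertex order 0 < 1 < 2 < 3 < 4 < 5 < 6 < 7 < 8 and write every simplex with vertices in increasing order. Then dim K = 1 and the simplices of K are:

  0-simplices (9): [0], [1], [2], [3], [4], [5], [6], [7], [8]
  1-simplices (12): [0,1], [0,5], [1,5], [2,5], [2,6], [3,4], [3,5], [4,5], [5,6], [5,7], [5,8], [7,8]

Hence C_0 ≅ Z^9, C_1 ≅ Z^12.

∂_1: C_1 → C_0 sends each edge [p,q] (with p < q) to q − p.
The resulting 9×12 matrix has rank 8, and its Smith normal form has invariant factors (1,1,1,1,1,1,1,1).

Now H_k = ker ∂_k / im ∂_{k+1}, so:

  H_0: rank C_0 − rank ∂_1 = 9 − 8 = 1, and the invariant factors of ∂_1 are all 1, so H_0 = Z.
  H_1: rank ker ∂_1 − rank ∂_2 = (12 − 8) − 0 = 4, and there is no ∂_2, so H_1 = Z^4.

(K is a triangulation of a wedge of 4 circles.)

H_0 ≅ Z,  H_1 ≅ Z^4.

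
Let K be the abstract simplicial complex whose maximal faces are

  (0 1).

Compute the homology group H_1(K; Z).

Order the vertices as 0 < 1. Listing each simplex with vertices in this order, K has dimension 1 with simplices:

  0-simplices (2): [0], [1]
  1-simplices (1): [0,1]

so the chain groups are C_0 ≅ Z^2, C_1 ≅ Z^1.

Boundary ∂_1: C_1 → C_0 maps an edge to its endpoints' difference, ∂[p,q] = q − p. For instance
  ∂[0,1] = [1] − [0].
The 2×1 boundary matrix has rank 1 and Smith normal form diag(1).

Now H_k = ker ∂_k / im ∂_{k+1}, so:

  H_1: rank ker ∂_1 − rank ∂_2 = (1 − 1) − 0 = 0, and there is no ∂_2, so H_1 = 0.

H_1 = 0.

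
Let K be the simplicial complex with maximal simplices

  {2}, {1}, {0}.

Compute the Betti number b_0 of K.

b_0 = 3.

Take the total order 0 < 1 < 2 on the vertex set. Then K (dimension 0) consists of the simplices:

  0-simplices (3): [0], [1], [2]

so the chain groups are C_0 ≅ Z^3.

Computing H_k = (kernel of ∂_k) / (image of ∂_{k+1}):

  H_0: rank C_0 − rank ∂_1 = 3 − 0 = 3, and there is no ∂_1, so H_0 = Z^3.

Hence the Betti numbers are b_0 = 3.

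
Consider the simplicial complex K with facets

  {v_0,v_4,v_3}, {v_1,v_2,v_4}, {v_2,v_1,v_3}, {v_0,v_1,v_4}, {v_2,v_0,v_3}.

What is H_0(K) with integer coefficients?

H_0 ≅ Z.

Order the vertices as v_0 < v_1 < v_2 < v_3 < v_4. Listing each simplex with vertices in this order, K has dimension 2 with simplices:

  0-simplices (5): [v_0], [v_1], [v_2], [v_3], [v_4]
  1-simplices (10): [v_0,v_1], [v_0,v_2], [v_0,v_3], [v_0,v_4], [v_1,v_2], [v_1,v_3], [v_1,v_4], [v_2,v_3], [v_2,v_4], [v_3,v_4]
  2-simplices (5): [v_0,v_1,v_4], [v_0,v_2,v_3], [v_0,v_3,v_4], [v_1,v_2,v_3], [v_1,v_2,v_4]

giving chain groups C_0 ≅ Z^5, C_1 ≅ Z^10, C_2 ≅ Z^5.

Boundary ∂_1: C_1 → C_0 is given by ∂[p,q] = [q] − [p].
The 5×10 boundary matrix has rank 4 and Smith normal form diag(1,1,1,1).

Boundary ∂_2: C_2 → C_1 acts by ∂[p,q,r] = [q,r] − [p,r] + [p,q]. For instance
  ∂[v_0,v_3,v_4] = [v_3,v_4] − [v_0,v_4] + [v_0,v_3],
  ∂[v_0,v_2,v_3] = [v_2,v_3] − [v_0,v_3] + [v_0,v_2].
This gives a 10×5 integer matrix of rank 5; reducing to Smith normal form yields diagonal entries (1,1,1,1,1).

Computing H_k = (kernel of ∂_k) / (image of ∂_{k+1}):

  H_0: rank C_0 − rank ∂_1 = 5 − 4 = 1, and the invariant factors of ∂_1 are all 1, so H_0 = Z.

(K is a triangulation of the Möbius band.)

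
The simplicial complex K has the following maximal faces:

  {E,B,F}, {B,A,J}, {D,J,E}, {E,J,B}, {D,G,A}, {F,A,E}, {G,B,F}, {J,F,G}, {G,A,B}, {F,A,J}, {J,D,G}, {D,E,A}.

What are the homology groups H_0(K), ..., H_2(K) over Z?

H_0 = Z,  H_1 = Z/2Z,  H_2 = 0.

Order the vertices as A < B < D < E < F < G < J. Listing each simplex with vertices in this order, K has dimension 2 with simplices:

  0-simplices (7): A, B, D, E, F, G, J
  1-simplices (18): AB, AD, AE, AF, AG, AJ, BE, BF, BG, BJ, DE, DG, DJ, EF, EJ, FG, FJ, GJ
  2-simplices (12): ABG, ABJ, ADE, ADG, AEF, AFJ, BEF, BEJ, BFG, DEJ, DGJ, FGJ

Hence C_0 ≅ Z^7, C_1 ≅ Z^18, C_2 ≅ Z^12.

Boundary ∂_1: C_1 → C_0 is given by ∂[p,q] = [q] − [p]. For instance
  ∂BJ = J − B.
The resulting 7×18 matrix has rank 6, and its Smith normal form has invariant factors (1,1,1,1,1,1).

The boundary map ∂_2: C_2 → C_1 acts by ∂[p,q,r] = [q,r] − [p,r] + [p,q]. For instance
  ∂AEF = EF − AF + AE,
  ∂ADG = DG − AG + AD.
This gives a 18×12 integer matrix of rank 12; reducing to Smith normal form yields diagonal entries (1,1,1,1,1,1,1,1,1,1,1,2).

From H_k ≅ ker(∂_k) / im(∂_{k+1}) we obtain:

  H_0: rank C_0 − rank ∂_1 = 7 − 6 = 1, and the invariant factors of ∂_1 are all 1, so H_0 ≅ Z.
  H_1: rank ker ∂_1 − rank ∂_2 = (18 − 6) − 12 = 0, and ∂_2 has invariant factor 2 > 1, so H_1 ≅ Z/2Z.
  H_2: rank ker ∂_2 − rank ∂_3 = (12 − 12) − 0 = 0, and there is no ∂_3, so H_2 ≅ 0.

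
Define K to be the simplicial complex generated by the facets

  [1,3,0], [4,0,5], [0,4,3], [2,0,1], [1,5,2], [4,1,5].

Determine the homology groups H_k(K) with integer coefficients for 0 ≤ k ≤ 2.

H_0 ≅ Z,  H_1 ≅ Z,  H_2 = 0.

Fix the vertex order 0 < 1 < 2 < 3 < 4 < 5 and write every simplex with vertices in increasing order. Then dim K = 2 and the simplices of K are:

  0-simplices (6): [0], [1], [2], [3], [4], [5]
  1-simplices (12): [0,1], [0,2], [0,3], [0,4], [0,5], [1,2], [1,3], [1,4], [1,5], [2,5], [3,4], [4,5]
  2-simplices (6): [0,1,2], [0,1,3], [0,3,4], [0,4,5], [1,2,5], [1,4,5]

so the chain groups are C_0 ≅ Z^6, C_1 ≅ Z^12, C_2 ≅ Z^6.

∂_1: C_1 → C_0 is given by ∂[p,q] = [q] − [p].
This gives a 6×12 integer matrix of rank 5; reducing to Smith normal form yields diagonal entries (1,1,1,1,1).

The boundary map ∂_2: C_2 → C_1 acts by ∂[p,q,r] = [q,r] − [p,r] + [p,q]. For instance
  ∂[0,1,3] = [1,3] − [0,3] + [0,1],
  ∂[1,2,5] = [2,5] − [1,5] + [1,2].
This gives a 12×6 integer matrix of rank 6; reducing to Smith normal form yields diagonal entries (1,1,1,1,1,1).

Now H_k = ker ∂_k / im ∂_{k+1}, so:

  H_0: rank C_0 − rank ∂_1 = 6 − 5 = 1, and the invariant factors of ∂_1 are all 1, so H_0 = Z.
  H_1: rank ker ∂_1 − rank ∂_2 = (12 − 5) − 6 = 1, and the invariant factors of ∂_2 are all 1, so H_1 = Z.
  H_2: rank ker ∂_2 − rank ∂_3 = (6 − 6) − 0 = 0, and there is no ∂_3, so H_2 = 0.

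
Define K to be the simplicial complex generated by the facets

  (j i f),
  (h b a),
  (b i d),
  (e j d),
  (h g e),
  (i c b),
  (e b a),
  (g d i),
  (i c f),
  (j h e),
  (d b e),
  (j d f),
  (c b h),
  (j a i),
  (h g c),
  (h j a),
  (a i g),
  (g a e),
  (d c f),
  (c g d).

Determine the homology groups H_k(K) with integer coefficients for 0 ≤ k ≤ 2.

K has 10 vertices, 30 edges, 20 triangles.
rank ∂_0 = 0, rank ∂_1 = 9 ⇒ b_0 = 10 − 0 − 9 = 1; all invariant factors of ∂_1 are 1 so no torsion. So H_0 = Z.
rank ∂_1 = 9, rank ∂_2 = 20 ⇒ b_1 = 30 − 9 − 20 = 1; ∂_2 has invariant factor(s) [2] giving torsion. So H_1 = Z ⊕ Z_2.
rank ∂_2 = 20, rank ∂_3 = 0 ⇒ b_2 = 20 − 20 − 0 = 0. So H_2 = 0.

H_0 ≅ Z,  H_1 ≅ Z ⊕ Z_2,  H_2 = 0.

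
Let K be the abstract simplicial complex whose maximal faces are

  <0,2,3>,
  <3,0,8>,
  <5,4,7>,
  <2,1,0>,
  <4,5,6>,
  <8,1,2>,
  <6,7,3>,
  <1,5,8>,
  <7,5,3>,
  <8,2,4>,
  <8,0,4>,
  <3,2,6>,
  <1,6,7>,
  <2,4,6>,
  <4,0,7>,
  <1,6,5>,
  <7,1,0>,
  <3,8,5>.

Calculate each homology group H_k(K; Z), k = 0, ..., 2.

Fix the vertex order 0 < 1 < 2 < 3 < 4 < 5 < 6 < 7 < 8 and write every simplex with vertices in increasing order. Then dim K = 2 and the simplices of K are:

  0-simplices (9): [0], [1], [2], [3], [4], [5], [6], [7], [8]
  1-simplices (27): (27 of them)
  2-simplices (18): [0,1,2], [0,1,7], [0,2,3], [0,3,8], [0,4,7], [0,4,8], [1,2,8], [1,5,6], [1,5,8], [1,6,7], [2,3,6], [2,4,6], [2,4,8], [3,5,7], [3,5,8], [3,6,7], [4,5,6], [4,5,7]

Hence C_0 ≅ Z^9, C_1 ≅ Z^27, C_2 ≅ Z^18.

Boundary ∂_1: C_1 → C_0 sends each edge [p,q] (with p < q) to q − p. For instance
  ∂[2,6] = [6] − [2].
The 9×27 boundary matrix has rank 8 and Smith normal form diag(1,1,1,1,1,1,1,1).

Boundary ∂_2: C_2 → C_1 sends each 2-simplex [p,q,r] to [q,r] − [p,r] + [p,q]. For instance
  ∂[0,4,8] = [4,8] − [0,8] + [0,4],
  ∂[4,5,7] = [5,7] − [4,7] + [4,5].
The 27×18 boundary matrix has rank 18 and Smith normal form diag(1,1,1,1,1,1,1,1,1,1,1,1,1,1,1,1,1,2).

Reading off H_k = ker ∂_k / im ∂_{k+1}:

  H_0: rank C_0 − rank ∂_1 = 9 − 8 = 1, and the invariant factors of ∂_1 are all 1, so H_0 ≅ Z.
  H_1: rank ker ∂_1 − rank ∂_2 = (27 − 8) − 18 = 1, and ∂_2 has invariant factor 2 > 1, so H_1 ≅ Z ⊕ Z/2.
  H_2: rank ker ∂_2 − rank ∂_3 = (18 − 18) − 0 = 0, and there is no ∂_3, so H_2 ≅ 0.

As a check, the Euler characteristic is 9 − 27 + 18 = 0, which agrees with 1 − 1 + 0 = 0.

H_0 ≅ Z,  H_1 ≅ Z ⊕ Z/2,  H_2 = 0.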